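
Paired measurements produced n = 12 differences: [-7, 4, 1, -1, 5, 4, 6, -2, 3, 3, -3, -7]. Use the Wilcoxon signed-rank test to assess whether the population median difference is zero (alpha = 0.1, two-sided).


Step 1: Drop any zero differences (none here) and take |d_i|.
|d| = [7, 4, 1, 1, 5, 4, 6, 2, 3, 3, 3, 7]
Step 2: Midrank |d_i| (ties get averaged ranks).
ranks: |7|->11.5, |4|->7.5, |1|->1.5, |1|->1.5, |5|->9, |4|->7.5, |6|->10, |2|->3, |3|->5, |3|->5, |3|->5, |7|->11.5
Step 3: Attach original signs; sum ranks with positive sign and with negative sign.
W+ = 7.5 + 1.5 + 9 + 7.5 + 10 + 5 + 5 = 45.5
W- = 11.5 + 1.5 + 3 + 5 + 11.5 = 32.5
(Check: W+ + W- = 78 should equal n(n+1)/2 = 78.)
Step 4: Test statistic W = min(W+, W-) = 32.5.
Step 5: Ties in |d|, so use the tie-corrected normal approximation.
        E[W] = n(n+1)/4 = 12*13/4 = 39.
        Tie groups: |d|=1 (t=2), |d|=3 (t=3), |d|=4 (t=2), |d|=7 (t=2); sum(t^3 - t) = 42.
        Var[W] = n(n+1)(2n+1)/24 - sum(t^3-t)/48 = 3900/24 - 42/48 = 161.625.
        z = (W - E[W]) / sqrt(Var[W]) = (32.5 - 39) / 12.7132 = -0.5113.
        Two-sided p = 2*Phi(z) = 0.609155.
Step 6: alpha = 0.1. fail to reject H0.

W+ = 45.5, W- = 32.5, W = min = 32.5, p = 0.609155, fail to reject H0.


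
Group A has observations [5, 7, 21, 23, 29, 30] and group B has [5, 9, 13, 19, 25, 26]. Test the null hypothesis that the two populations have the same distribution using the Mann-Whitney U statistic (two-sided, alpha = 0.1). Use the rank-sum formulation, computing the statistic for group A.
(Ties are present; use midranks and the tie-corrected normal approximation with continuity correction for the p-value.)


Step 1: Combine and sort all 12 observations; assign midranks.
sorted (value, group): (5,X), (5,Y), (7,X), (9,Y), (13,Y), (19,Y), (21,X), (23,X), (25,Y), (26,Y), (29,X), (30,X)
ranks: 5->1.5, 5->1.5, 7->3, 9->4, 13->5, 19->6, 21->7, 23->8, 25->9, 26->10, 29->11, 30->12
Step 2: Rank sum for X: R1 = 1.5 + 3 + 7 + 8 + 11 + 12 = 42.5.
Step 3: U_X = R1 - n1(n1+1)/2 = 42.5 - 6*7/2 = 42.5 - 21 = 21.5.
       U_Y = n1*n2 - U_X = 36 - 21.5 = 14.5.
Step 4: Ties are present, so use the tie-corrected normal approximation (with continuity correction) for the p-value.
Step 5: p-value = 0.630356; compare to alpha = 0.1. fail to reject H0.

U_X = 21.5, p = 0.630356, fail to reject H0 at alpha = 0.1.


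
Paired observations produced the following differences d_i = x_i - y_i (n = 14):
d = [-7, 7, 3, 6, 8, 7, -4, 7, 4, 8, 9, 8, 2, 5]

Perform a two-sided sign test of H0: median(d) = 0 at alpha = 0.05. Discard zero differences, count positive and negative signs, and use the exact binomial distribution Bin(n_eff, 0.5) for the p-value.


Step 1: Discard zero differences. Original n = 14; n_eff = number of nonzero differences = 14.
Nonzero differences (with sign): -7, +7, +3, +6, +8, +7, -4, +7, +4, +8, +9, +8, +2, +5
Step 2: Count signs: positive = 12, negative = 2.
Step 3: Under H0: P(positive) = 0.5, so the number of positives S ~ Bin(14, 0.5).
Step 4: Two-sided exact p-value = sum of Bin(14,0.5) probabilities at or below the observed probability = 0.012939.
Step 5: alpha = 0.05. reject H0.

n_eff = 14, pos = 12, neg = 2, p = 0.012939, reject H0.


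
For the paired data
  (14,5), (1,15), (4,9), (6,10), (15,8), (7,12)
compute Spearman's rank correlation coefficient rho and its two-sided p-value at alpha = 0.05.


Step 1: Rank x and y separately (midranks; no ties here).
rank(x): 14->5, 1->1, 4->2, 6->3, 15->6, 7->4
rank(y): 5->1, 15->6, 9->3, 10->4, 8->2, 12->5
Step 2: d_i = R_x(i) - R_y(i); compute d_i^2.
  (5-1)^2=16, (1-6)^2=25, (2-3)^2=1, (3-4)^2=1, (6-2)^2=16, (4-5)^2=1
sum(d^2) = 60.
Step 3: rho = 1 - 6*60 / (6*(6^2 - 1)) = 1 - 360/210 = -0.714286.
Step 4: Under H0, t = rho * sqrt((n-2)/(1-rho^2)) = -2.0412 ~ t(4).
Step 5: Two-sided p-value from the t-distribution with 4 df = 0.110787.
Step 6: alpha = 0.05. fail to reject H0.

rho = -0.7143, p = 0.110787, fail to reject H0 at alpha = 0.05.


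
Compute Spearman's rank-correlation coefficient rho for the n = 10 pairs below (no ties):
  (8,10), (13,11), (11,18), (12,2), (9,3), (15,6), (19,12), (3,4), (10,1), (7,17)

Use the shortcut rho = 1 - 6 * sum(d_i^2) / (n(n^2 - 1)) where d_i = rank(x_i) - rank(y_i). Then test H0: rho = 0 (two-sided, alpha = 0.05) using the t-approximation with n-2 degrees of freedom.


Step 1: Rank x and y separately (midranks; no ties here).
rank(x): 8->3, 13->8, 11->6, 12->7, 9->4, 15->9, 19->10, 3->1, 10->5, 7->2
rank(y): 10->6, 11->7, 18->10, 2->2, 3->3, 6->5, 12->8, 4->4, 1->1, 17->9
Step 2: d_i = R_x(i) - R_y(i); compute d_i^2.
  (3-6)^2=9, (8-7)^2=1, (6-10)^2=16, (7-2)^2=25, (4-3)^2=1, (9-5)^2=16, (10-8)^2=4, (1-4)^2=9, (5-1)^2=16, (2-9)^2=49
sum(d^2) = 146.
Step 3: rho = 1 - 6*146 / (10*(10^2 - 1)) = 1 - 876/990 = 0.115152.
Step 4: Under H0, t = rho * sqrt((n-2)/(1-rho^2)) = 0.3279 ~ t(8).
Step 5: Two-sided p-value from the t-distribution with 8 df = 0.751420.
Step 6: alpha = 0.05. fail to reject H0.

rho = 0.1152, p = 0.751420, fail to reject H0 at alpha = 0.05.


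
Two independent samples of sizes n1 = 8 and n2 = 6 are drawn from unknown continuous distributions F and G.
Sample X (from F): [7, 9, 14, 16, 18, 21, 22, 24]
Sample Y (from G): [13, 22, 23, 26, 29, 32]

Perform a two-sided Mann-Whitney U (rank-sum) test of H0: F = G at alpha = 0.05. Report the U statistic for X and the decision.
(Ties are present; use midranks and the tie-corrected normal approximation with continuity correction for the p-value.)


Step 1: Combine and sort all 14 observations; assign midranks.
sorted (value, group): (7,X), (9,X), (13,Y), (14,X), (16,X), (18,X), (21,X), (22,X), (22,Y), (23,Y), (24,X), (26,Y), (29,Y), (32,Y)
ranks: 7->1, 9->2, 13->3, 14->4, 16->5, 18->6, 21->7, 22->8.5, 22->8.5, 23->10, 24->11, 26->12, 29->13, 32->14
Step 2: Rank sum for X: R1 = 1 + 2 + 4 + 5 + 6 + 7 + 8.5 + 11 = 44.5.
Step 3: U_X = R1 - n1(n1+1)/2 = 44.5 - 8*9/2 = 44.5 - 36 = 8.5.
       U_Y = n1*n2 - U_X = 48 - 8.5 = 39.5.
Step 4: Ties are present, so use the tie-corrected normal approximation (with continuity correction) for the p-value.
Step 5: p-value = 0.052547; compare to alpha = 0.05. fail to reject H0.

U_X = 8.5, p = 0.052547, fail to reject H0 at alpha = 0.05.


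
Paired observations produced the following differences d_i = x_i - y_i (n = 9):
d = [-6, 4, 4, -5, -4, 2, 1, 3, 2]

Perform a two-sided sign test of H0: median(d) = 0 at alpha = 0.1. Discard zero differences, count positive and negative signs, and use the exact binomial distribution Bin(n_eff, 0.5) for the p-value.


Step 1: Discard zero differences. Original n = 9; n_eff = number of nonzero differences = 9.
Nonzero differences (with sign): -6, +4, +4, -5, -4, +2, +1, +3, +2
Step 2: Count signs: positive = 6, negative = 3.
Step 3: Under H0: P(positive) = 0.5, so the number of positives S ~ Bin(9, 0.5).
Step 4: Two-sided exact p-value = sum of Bin(9,0.5) probabilities at or below the observed probability = 0.507812.
Step 5: alpha = 0.1. fail to reject H0.

n_eff = 9, pos = 6, neg = 3, p = 0.507812, fail to reject H0.


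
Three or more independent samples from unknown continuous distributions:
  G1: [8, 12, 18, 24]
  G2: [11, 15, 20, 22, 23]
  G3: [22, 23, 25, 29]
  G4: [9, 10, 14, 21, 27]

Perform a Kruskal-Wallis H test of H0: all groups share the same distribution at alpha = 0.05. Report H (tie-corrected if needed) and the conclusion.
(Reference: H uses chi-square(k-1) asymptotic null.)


Step 1: Combine all N = 18 observations and assign midranks.
sorted (value, group, rank): (8,G1,1), (9,G4,2), (10,G4,3), (11,G2,4), (12,G1,5), (14,G4,6), (15,G2,7), (18,G1,8), (20,G2,9), (21,G4,10), (22,G2,11.5), (22,G3,11.5), (23,G2,13.5), (23,G3,13.5), (24,G1,15), (25,G3,16), (27,G4,17), (29,G3,18)
Step 2: Sum ranks within each group.
R_1 = 29 (n_1 = 4)
R_2 = 45 (n_2 = 5)
R_3 = 59 (n_3 = 4)
R_4 = 38 (n_4 = 5)
Step 3: H = 12/(N(N+1)) * sum(R_i^2/n_i) - 3(N+1)
     = 12/(18*19) * (29^2/4 + 45^2/5 + 59^2/4 + 38^2/5) - 3*19
     = 0.035088 * 1774.3 - 57
     = 5.256140.
Step 4: Ties present; correction factor C = 1 - 12/(18^3 - 18) = 0.997936. Corrected H = 5.256140 / 0.997936 = 5.267011.
Step 5: Under H0, H ~ chi^2(3); p-value = 0.153257.
Step 6: alpha = 0.05. fail to reject H0.

H = 5.2670, df = 3, p = 0.153257, fail to reject H0.


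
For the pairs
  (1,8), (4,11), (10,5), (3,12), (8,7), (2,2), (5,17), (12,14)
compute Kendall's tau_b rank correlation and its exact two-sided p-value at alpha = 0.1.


Step 1: Enumerate the 28 unordered pairs (i,j) with i<j and classify each by sign(x_j-x_i) * sign(y_j-y_i).
  (1,2):dx=+3,dy=+3->C; (1,3):dx=+9,dy=-3->D; (1,4):dx=+2,dy=+4->C; (1,5):dx=+7,dy=-1->D
  (1,6):dx=+1,dy=-6->D; (1,7):dx=+4,dy=+9->C; (1,8):dx=+11,dy=+6->C; (2,3):dx=+6,dy=-6->D
  (2,4):dx=-1,dy=+1->D; (2,5):dx=+4,dy=-4->D; (2,6):dx=-2,dy=-9->C; (2,7):dx=+1,dy=+6->C
  (2,8):dx=+8,dy=+3->C; (3,4):dx=-7,dy=+7->D; (3,5):dx=-2,dy=+2->D; (3,6):dx=-8,dy=-3->C
  (3,7):dx=-5,dy=+12->D; (3,8):dx=+2,dy=+9->C; (4,5):dx=+5,dy=-5->D; (4,6):dx=-1,dy=-10->C
  (4,7):dx=+2,dy=+5->C; (4,8):dx=+9,dy=+2->C; (5,6):dx=-6,dy=-5->C; (5,7):dx=-3,dy=+10->D
  (5,8):dx=+4,dy=+7->C; (6,7):dx=+3,dy=+15->C; (6,8):dx=+10,dy=+12->C; (7,8):dx=+7,dy=-3->D
Step 2: C = 16, D = 12, total pairs = 28.
Step 3: tau = (C - D)/(n(n-1)/2) = (16 - 12)/28 = 0.142857.
Step 4: Exact two-sided p-value (enumerate n! = 40320 permutations of y under H0): p = 0.719544.
Step 5: alpha = 0.1. fail to reject H0.

tau_b = 0.1429 (C=16, D=12), p = 0.719544, fail to reject H0.


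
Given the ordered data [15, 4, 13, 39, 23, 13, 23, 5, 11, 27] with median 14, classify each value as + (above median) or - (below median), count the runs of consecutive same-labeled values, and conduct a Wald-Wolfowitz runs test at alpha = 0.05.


Step 1: Compute median = 14; label A = above, B = below.
Labels in order: ABBAABABBA  (n_A = 5, n_B = 5)
Step 2: Count runs R = 7.
Step 3: Under H0 (random ordering), E[R] = 2*n_A*n_B/(n_A+n_B) + 1 = 2*5*5/10 + 1 = 6.0000.
        Var[R] = 2*n_A*n_B*(2*n_A*n_B - n_A - n_B) / ((n_A+n_B)^2 * (n_A+n_B-1)) = 2000/900 = 2.2222.
        SD[R] = 1.4907.
Step 4: Continuity-corrected z = (R - 0.5 - E[R]) / SD[R] = (7 - 0.5 - 6.0000) / 1.4907 = 0.3354.
Step 5: Two-sided p-value via normal approximation = 2*(1 - Phi(|z|)) = 0.737316.
Step 6: alpha = 0.05. fail to reject H0.

R = 7, z = 0.3354, p = 0.737316, fail to reject H0.


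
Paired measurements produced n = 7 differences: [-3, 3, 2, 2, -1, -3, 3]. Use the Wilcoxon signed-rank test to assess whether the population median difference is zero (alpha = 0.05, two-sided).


Step 1: Drop any zero differences (none here) and take |d_i|.
|d| = [3, 3, 2, 2, 1, 3, 3]
Step 2: Midrank |d_i| (ties get averaged ranks).
ranks: |3|->5.5, |3|->5.5, |2|->2.5, |2|->2.5, |1|->1, |3|->5.5, |3|->5.5
Step 3: Attach original signs; sum ranks with positive sign and with negative sign.
W+ = 5.5 + 2.5 + 2.5 + 5.5 = 16
W- = 5.5 + 1 + 5.5 = 12
(Check: W+ + W- = 28 should equal n(n+1)/2 = 28.)
Step 4: Test statistic W = min(W+, W-) = 12.
Step 5: Ties in |d|, so use the tie-corrected normal approximation.
        E[W] = n(n+1)/4 = 7*8/4 = 14.
        Tie groups: |d|=2 (t=2), |d|=3 (t=4); sum(t^3 - t) = 66.
        Var[W] = n(n+1)(2n+1)/24 - sum(t^3-t)/48 = 840/24 - 66/48 = 33.625.
        z = (W - E[W]) / sqrt(Var[W]) = (12 - 14) / 5.7987 = -0.3449.
        Two-sided p = 2*Phi(z) = 0.730166.
Step 6: alpha = 0.05. fail to reject H0.

W+ = 16, W- = 12, W = min = 12, p = 0.730166, fail to reject H0.


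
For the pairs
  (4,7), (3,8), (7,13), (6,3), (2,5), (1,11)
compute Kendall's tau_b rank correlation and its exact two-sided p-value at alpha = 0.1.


Step 1: Enumerate the 15 unordered pairs (i,j) with i<j and classify each by sign(x_j-x_i) * sign(y_j-y_i).
  (1,2):dx=-1,dy=+1->D; (1,3):dx=+3,dy=+6->C; (1,4):dx=+2,dy=-4->D; (1,5):dx=-2,dy=-2->C
  (1,6):dx=-3,dy=+4->D; (2,3):dx=+4,dy=+5->C; (2,4):dx=+3,dy=-5->D; (2,5):dx=-1,dy=-3->C
  (2,6):dx=-2,dy=+3->D; (3,4):dx=-1,dy=-10->C; (3,5):dx=-5,dy=-8->C; (3,6):dx=-6,dy=-2->C
  (4,5):dx=-4,dy=+2->D; (4,6):dx=-5,dy=+8->D; (5,6):dx=-1,dy=+6->D
Step 2: C = 7, D = 8, total pairs = 15.
Step 3: tau = (C - D)/(n(n-1)/2) = (7 - 8)/15 = -0.066667.
Step 4: Exact two-sided p-value (enumerate n! = 720 permutations of y under H0): p = 1.000000.
Step 5: alpha = 0.1. fail to reject H0.

tau_b = -0.0667 (C=7, D=8), p = 1.000000, fail to reject H0.


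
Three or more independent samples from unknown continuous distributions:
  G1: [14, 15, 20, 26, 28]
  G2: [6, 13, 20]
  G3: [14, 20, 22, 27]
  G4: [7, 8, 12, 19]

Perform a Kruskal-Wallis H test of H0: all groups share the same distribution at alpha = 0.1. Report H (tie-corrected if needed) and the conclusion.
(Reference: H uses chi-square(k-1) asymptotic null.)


Step 1: Combine all N = 16 observations and assign midranks.
sorted (value, group, rank): (6,G2,1), (7,G4,2), (8,G4,3), (12,G4,4), (13,G2,5), (14,G1,6.5), (14,G3,6.5), (15,G1,8), (19,G4,9), (20,G1,11), (20,G2,11), (20,G3,11), (22,G3,13), (26,G1,14), (27,G3,15), (28,G1,16)
Step 2: Sum ranks within each group.
R_1 = 55.5 (n_1 = 5)
R_2 = 17 (n_2 = 3)
R_3 = 45.5 (n_3 = 4)
R_4 = 18 (n_4 = 4)
Step 3: H = 12/(N(N+1)) * sum(R_i^2/n_i) - 3(N+1)
     = 12/(16*17) * (55.5^2/5 + 17^2/3 + 45.5^2/4 + 18^2/4) - 3*17
     = 0.044118 * 1310.95 - 51
     = 6.835846.
Step 4: Ties present; correction factor C = 1 - 30/(16^3 - 16) = 0.992647. Corrected H = 6.835846 / 0.992647 = 6.886481.
Step 5: Under H0, H ~ chi^2(3); p-value = 0.075605.
Step 6: alpha = 0.1. reject H0.

H = 6.8865, df = 3, p = 0.075605, reject H0.


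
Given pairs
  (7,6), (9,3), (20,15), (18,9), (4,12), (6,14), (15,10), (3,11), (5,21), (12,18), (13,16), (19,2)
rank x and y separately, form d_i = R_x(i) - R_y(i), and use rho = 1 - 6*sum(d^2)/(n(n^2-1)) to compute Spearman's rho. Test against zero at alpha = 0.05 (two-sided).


Step 1: Rank x and y separately (midranks; no ties here).
rank(x): 7->5, 9->6, 20->12, 18->10, 4->2, 6->4, 15->9, 3->1, 5->3, 12->7, 13->8, 19->11
rank(y): 6->3, 3->2, 15->9, 9->4, 12->7, 14->8, 10->5, 11->6, 21->12, 18->11, 16->10, 2->1
Step 2: d_i = R_x(i) - R_y(i); compute d_i^2.
  (5-3)^2=4, (6-2)^2=16, (12-9)^2=9, (10-4)^2=36, (2-7)^2=25, (4-8)^2=16, (9-5)^2=16, (1-6)^2=25, (3-12)^2=81, (7-11)^2=16, (8-10)^2=4, (11-1)^2=100
sum(d^2) = 348.
Step 3: rho = 1 - 6*348 / (12*(12^2 - 1)) = 1 - 2088/1716 = -0.216783.
Step 4: Under H0, t = rho * sqrt((n-2)/(1-rho^2)) = -0.7022 ~ t(10).
Step 5: Two-sided p-value from the t-distribution with 10 df = 0.498556.
Step 6: alpha = 0.05. fail to reject H0.

rho = -0.2168, p = 0.498556, fail to reject H0 at alpha = 0.05.


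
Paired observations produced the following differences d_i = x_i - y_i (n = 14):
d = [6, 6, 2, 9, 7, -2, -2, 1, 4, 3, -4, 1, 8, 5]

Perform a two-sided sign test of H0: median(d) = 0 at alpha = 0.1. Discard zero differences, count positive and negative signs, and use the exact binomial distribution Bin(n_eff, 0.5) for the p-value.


Step 1: Discard zero differences. Original n = 14; n_eff = number of nonzero differences = 14.
Nonzero differences (with sign): +6, +6, +2, +9, +7, -2, -2, +1, +4, +3, -4, +1, +8, +5
Step 2: Count signs: positive = 11, negative = 3.
Step 3: Under H0: P(positive) = 0.5, so the number of positives S ~ Bin(14, 0.5).
Step 4: Two-sided exact p-value = sum of Bin(14,0.5) probabilities at or below the observed probability = 0.057373.
Step 5: alpha = 0.1. reject H0.

n_eff = 14, pos = 11, neg = 3, p = 0.057373, reject H0.


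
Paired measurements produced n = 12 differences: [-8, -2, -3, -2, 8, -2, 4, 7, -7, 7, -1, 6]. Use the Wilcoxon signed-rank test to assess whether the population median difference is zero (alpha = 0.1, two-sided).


Step 1: Drop any zero differences (none here) and take |d_i|.
|d| = [8, 2, 3, 2, 8, 2, 4, 7, 7, 7, 1, 6]
Step 2: Midrank |d_i| (ties get averaged ranks).
ranks: |8|->11.5, |2|->3, |3|->5, |2|->3, |8|->11.5, |2|->3, |4|->6, |7|->9, |7|->9, |7|->9, |1|->1, |6|->7
Step 3: Attach original signs; sum ranks with positive sign and with negative sign.
W+ = 11.5 + 6 + 9 + 9 + 7 = 42.5
W- = 11.5 + 3 + 5 + 3 + 3 + 9 + 1 = 35.5
(Check: W+ + W- = 78 should equal n(n+1)/2 = 78.)
Step 4: Test statistic W = min(W+, W-) = 35.5.
Step 5: Ties in |d|, so use the tie-corrected normal approximation.
        E[W] = n(n+1)/4 = 12*13/4 = 39.
        Tie groups: |d|=2 (t=3), |d|=7 (t=3), |d|=8 (t=2); sum(t^3 - t) = 54.
        Var[W] = n(n+1)(2n+1)/24 - sum(t^3-t)/48 = 3900/24 - 54/48 = 161.375.
        z = (W - E[W]) / sqrt(Var[W]) = (35.5 - 39) / 12.7033 = -0.2755.
        Two-sided p = 2*Phi(z) = 0.782918.
Step 6: alpha = 0.1. fail to reject H0.

W+ = 42.5, W- = 35.5, W = min = 35.5, p = 0.782918, fail to reject H0.


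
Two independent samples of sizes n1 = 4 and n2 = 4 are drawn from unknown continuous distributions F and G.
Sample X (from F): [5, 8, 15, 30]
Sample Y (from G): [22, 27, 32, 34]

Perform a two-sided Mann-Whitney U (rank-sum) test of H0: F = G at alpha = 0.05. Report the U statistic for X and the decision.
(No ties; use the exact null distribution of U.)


Step 1: Combine and sort all 8 observations; assign midranks.
sorted (value, group): (5,X), (8,X), (15,X), (22,Y), (27,Y), (30,X), (32,Y), (34,Y)
ranks: 5->1, 8->2, 15->3, 22->4, 27->5, 30->6, 32->7, 34->8
Step 2: Rank sum for X: R1 = 1 + 2 + 3 + 6 = 12.
Step 3: U_X = R1 - n1(n1+1)/2 = 12 - 4*5/2 = 12 - 10 = 2.
       U_Y = n1*n2 - U_X = 16 - 2 = 14.
Step 4: No ties, so the exact null distribution of U (based on enumerating the C(8,4) = 70 equally likely rank assignments) gives the two-sided p-value.
Step 5: p-value = 0.114286; compare to alpha = 0.05. fail to reject H0.

U_X = 2, p = 0.114286, fail to reject H0 at alpha = 0.05.


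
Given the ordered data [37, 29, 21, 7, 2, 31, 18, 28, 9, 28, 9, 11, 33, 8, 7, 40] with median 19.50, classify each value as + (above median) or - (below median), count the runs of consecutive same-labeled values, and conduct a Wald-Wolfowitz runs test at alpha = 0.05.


Step 1: Compute median = 19.50; label A = above, B = below.
Labels in order: AAABBABABABBABBA  (n_A = 8, n_B = 8)
Step 2: Count runs R = 11.
Step 3: Under H0 (random ordering), E[R] = 2*n_A*n_B/(n_A+n_B) + 1 = 2*8*8/16 + 1 = 9.0000.
        Var[R] = 2*n_A*n_B*(2*n_A*n_B - n_A - n_B) / ((n_A+n_B)^2 * (n_A+n_B-1)) = 14336/3840 = 3.7333.
        SD[R] = 1.9322.
Step 4: Continuity-corrected z = (R - 0.5 - E[R]) / SD[R] = (11 - 0.5 - 9.0000) / 1.9322 = 0.7763.
Step 5: Two-sided p-value via normal approximation = 2*(1 - Phi(|z|)) = 0.437558.
Step 6: alpha = 0.05. fail to reject H0.

R = 11, z = 0.7763, p = 0.437558, fail to reject H0.


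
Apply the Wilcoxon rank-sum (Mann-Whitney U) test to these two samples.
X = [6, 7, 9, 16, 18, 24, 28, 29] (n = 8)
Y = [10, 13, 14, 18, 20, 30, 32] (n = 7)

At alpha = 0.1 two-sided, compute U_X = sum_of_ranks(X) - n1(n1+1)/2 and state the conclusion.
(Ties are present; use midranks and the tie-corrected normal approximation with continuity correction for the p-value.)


Step 1: Combine and sort all 15 observations; assign midranks.
sorted (value, group): (6,X), (7,X), (9,X), (10,Y), (13,Y), (14,Y), (16,X), (18,X), (18,Y), (20,Y), (24,X), (28,X), (29,X), (30,Y), (32,Y)
ranks: 6->1, 7->2, 9->3, 10->4, 13->5, 14->6, 16->7, 18->8.5, 18->8.5, 20->10, 24->11, 28->12, 29->13, 30->14, 32->15
Step 2: Rank sum for X: R1 = 1 + 2 + 3 + 7 + 8.5 + 11 + 12 + 13 = 57.5.
Step 3: U_X = R1 - n1(n1+1)/2 = 57.5 - 8*9/2 = 57.5 - 36 = 21.5.
       U_Y = n1*n2 - U_X = 56 - 21.5 = 34.5.
Step 4: Ties are present, so use the tie-corrected normal approximation (with continuity correction) for the p-value.
Step 5: p-value = 0.487064; compare to alpha = 0.1. fail to reject H0.

U_X = 21.5, p = 0.487064, fail to reject H0 at alpha = 0.1.


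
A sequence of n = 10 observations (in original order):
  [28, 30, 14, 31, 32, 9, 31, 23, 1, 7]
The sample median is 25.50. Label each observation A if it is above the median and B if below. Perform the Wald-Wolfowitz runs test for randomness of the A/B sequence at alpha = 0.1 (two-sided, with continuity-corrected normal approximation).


Step 1: Compute median = 25.50; label A = above, B = below.
Labels in order: AABAABABBB  (n_A = 5, n_B = 5)
Step 2: Count runs R = 6.
Step 3: Under H0 (random ordering), E[R] = 2*n_A*n_B/(n_A+n_B) + 1 = 2*5*5/10 + 1 = 6.0000.
        Var[R] = 2*n_A*n_B*(2*n_A*n_B - n_A - n_B) / ((n_A+n_B)^2 * (n_A+n_B-1)) = 2000/900 = 2.2222.
        SD[R] = 1.4907.
Step 4: R = E[R], so z = 0 with no continuity correction.
Step 5: Two-sided p-value via normal approximation = 2*(1 - Phi(|z|)) = 1.000000.
Step 6: alpha = 0.1. fail to reject H0.

R = 6, z = 0.0000, p = 1.000000, fail to reject H0.


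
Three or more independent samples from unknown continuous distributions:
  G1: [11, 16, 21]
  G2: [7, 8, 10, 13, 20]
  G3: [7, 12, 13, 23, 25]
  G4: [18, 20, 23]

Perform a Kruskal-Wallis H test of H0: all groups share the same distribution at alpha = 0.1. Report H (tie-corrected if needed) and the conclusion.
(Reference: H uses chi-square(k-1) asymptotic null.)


Step 1: Combine all N = 16 observations and assign midranks.
sorted (value, group, rank): (7,G2,1.5), (7,G3,1.5), (8,G2,3), (10,G2,4), (11,G1,5), (12,G3,6), (13,G2,7.5), (13,G3,7.5), (16,G1,9), (18,G4,10), (20,G2,11.5), (20,G4,11.5), (21,G1,13), (23,G3,14.5), (23,G4,14.5), (25,G3,16)
Step 2: Sum ranks within each group.
R_1 = 27 (n_1 = 3)
R_2 = 27.5 (n_2 = 5)
R_3 = 45.5 (n_3 = 5)
R_4 = 36 (n_4 = 3)
Step 3: H = 12/(N(N+1)) * sum(R_i^2/n_i) - 3(N+1)
     = 12/(16*17) * (27^2/3 + 27.5^2/5 + 45.5^2/5 + 36^2/3) - 3*17
     = 0.044118 * 1240.3 - 51
     = 3.719118.
Step 4: Ties present; correction factor C = 1 - 24/(16^3 - 16) = 0.994118. Corrected H = 3.719118 / 0.994118 = 3.741124.
Step 5: Under H0, H ~ chi^2(3); p-value = 0.290809.
Step 6: alpha = 0.1. fail to reject H0.

H = 3.7411, df = 3, p = 0.290809, fail to reject H0.


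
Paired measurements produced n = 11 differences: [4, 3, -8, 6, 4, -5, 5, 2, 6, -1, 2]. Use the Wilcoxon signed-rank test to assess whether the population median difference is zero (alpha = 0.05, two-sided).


Step 1: Drop any zero differences (none here) and take |d_i|.
|d| = [4, 3, 8, 6, 4, 5, 5, 2, 6, 1, 2]
Step 2: Midrank |d_i| (ties get averaged ranks).
ranks: |4|->5.5, |3|->4, |8|->11, |6|->9.5, |4|->5.5, |5|->7.5, |5|->7.5, |2|->2.5, |6|->9.5, |1|->1, |2|->2.5
Step 3: Attach original signs; sum ranks with positive sign and with negative sign.
W+ = 5.5 + 4 + 9.5 + 5.5 + 7.5 + 2.5 + 9.5 + 2.5 = 46.5
W- = 11 + 7.5 + 1 = 19.5
(Check: W+ + W- = 66 should equal n(n+1)/2 = 66.)
Step 4: Test statistic W = min(W+, W-) = 19.5.
Step 5: Ties in |d|, so use the tie-corrected normal approximation.
        E[W] = n(n+1)/4 = 11*12/4 = 33.
        Tie groups: |d|=2 (t=2), |d|=4 (t=2), |d|=5 (t=2), |d|=6 (t=2); sum(t^3 - t) = 24.
        Var[W] = n(n+1)(2n+1)/24 - sum(t^3-t)/48 = 3036/24 - 24/48 = 126.
        z = (W - E[W]) / sqrt(Var[W]) = (19.5 - 33) / 11.2250 = -1.2027.
        Two-sided p = 2*Phi(z) = 0.229102.
Step 6: alpha = 0.05. fail to reject H0.

W+ = 46.5, W- = 19.5, W = min = 19.5, p = 0.229102, fail to reject H0.


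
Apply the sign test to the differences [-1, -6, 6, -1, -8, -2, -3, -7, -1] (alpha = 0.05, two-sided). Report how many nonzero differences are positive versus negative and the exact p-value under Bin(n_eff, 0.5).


Step 1: Discard zero differences. Original n = 9; n_eff = number of nonzero differences = 9.
Nonzero differences (with sign): -1, -6, +6, -1, -8, -2, -3, -7, -1
Step 2: Count signs: positive = 1, negative = 8.
Step 3: Under H0: P(positive) = 0.5, so the number of positives S ~ Bin(9, 0.5).
Step 4: Two-sided exact p-value = sum of Bin(9,0.5) probabilities at or below the observed probability = 0.039062.
Step 5: alpha = 0.05. reject H0.

n_eff = 9, pos = 1, neg = 8, p = 0.039062, reject H0.


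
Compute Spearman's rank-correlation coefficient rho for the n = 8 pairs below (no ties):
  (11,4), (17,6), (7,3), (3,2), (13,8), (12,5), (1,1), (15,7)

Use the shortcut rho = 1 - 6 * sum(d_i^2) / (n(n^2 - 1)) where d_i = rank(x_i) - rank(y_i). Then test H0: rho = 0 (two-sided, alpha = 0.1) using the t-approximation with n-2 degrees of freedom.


Step 1: Rank x and y separately (midranks; no ties here).
rank(x): 11->4, 17->8, 7->3, 3->2, 13->6, 12->5, 1->1, 15->7
rank(y): 4->4, 6->6, 3->3, 2->2, 8->8, 5->5, 1->1, 7->7
Step 2: d_i = R_x(i) - R_y(i); compute d_i^2.
  (4-4)^2=0, (8-6)^2=4, (3-3)^2=0, (2-2)^2=0, (6-8)^2=4, (5-5)^2=0, (1-1)^2=0, (7-7)^2=0
sum(d^2) = 8.
Step 3: rho = 1 - 6*8 / (8*(8^2 - 1)) = 1 - 48/504 = 0.904762.
Step 4: Under H0, t = rho * sqrt((n-2)/(1-rho^2)) = 5.2034 ~ t(6).
Step 5: Two-sided p-value from the t-distribution with 6 df = 0.002008.
Step 6: alpha = 0.1. reject H0.

rho = 0.9048, p = 0.002008, reject H0 at alpha = 0.1.


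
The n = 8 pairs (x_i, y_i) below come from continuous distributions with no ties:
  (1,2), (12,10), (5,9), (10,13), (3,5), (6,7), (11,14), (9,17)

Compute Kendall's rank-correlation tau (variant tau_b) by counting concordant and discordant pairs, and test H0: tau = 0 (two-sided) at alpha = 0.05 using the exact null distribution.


Step 1: Enumerate the 28 unordered pairs (i,j) with i<j and classify each by sign(x_j-x_i) * sign(y_j-y_i).
  (1,2):dx=+11,dy=+8->C; (1,3):dx=+4,dy=+7->C; (1,4):dx=+9,dy=+11->C; (1,5):dx=+2,dy=+3->C
  (1,6):dx=+5,dy=+5->C; (1,7):dx=+10,dy=+12->C; (1,8):dx=+8,dy=+15->C; (2,3):dx=-7,dy=-1->C
  (2,4):dx=-2,dy=+3->D; (2,5):dx=-9,dy=-5->C; (2,6):dx=-6,dy=-3->C; (2,7):dx=-1,dy=+4->D
  (2,8):dx=-3,dy=+7->D; (3,4):dx=+5,dy=+4->C; (3,5):dx=-2,dy=-4->C; (3,6):dx=+1,dy=-2->D
  (3,7):dx=+6,dy=+5->C; (3,8):dx=+4,dy=+8->C; (4,5):dx=-7,dy=-8->C; (4,6):dx=-4,dy=-6->C
  (4,7):dx=+1,dy=+1->C; (4,8):dx=-1,dy=+4->D; (5,6):dx=+3,dy=+2->C; (5,7):dx=+8,dy=+9->C
  (5,8):dx=+6,dy=+12->C; (6,7):dx=+5,dy=+7->C; (6,8):dx=+3,dy=+10->C; (7,8):dx=-2,dy=+3->D
Step 2: C = 22, D = 6, total pairs = 28.
Step 3: tau = (C - D)/(n(n-1)/2) = (22 - 6)/28 = 0.571429.
Step 4: Exact two-sided p-value (enumerate n! = 40320 permutations of y under H0): p = 0.061012.
Step 5: alpha = 0.05. fail to reject H0.

tau_b = 0.5714 (C=22, D=6), p = 0.061012, fail to reject H0.


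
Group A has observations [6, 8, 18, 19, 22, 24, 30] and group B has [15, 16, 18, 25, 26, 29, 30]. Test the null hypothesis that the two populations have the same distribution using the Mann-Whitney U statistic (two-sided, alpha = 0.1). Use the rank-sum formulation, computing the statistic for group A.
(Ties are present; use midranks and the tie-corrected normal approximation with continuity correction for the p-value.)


Step 1: Combine and sort all 14 observations; assign midranks.
sorted (value, group): (6,X), (8,X), (15,Y), (16,Y), (18,X), (18,Y), (19,X), (22,X), (24,X), (25,Y), (26,Y), (29,Y), (30,X), (30,Y)
ranks: 6->1, 8->2, 15->3, 16->4, 18->5.5, 18->5.5, 19->7, 22->8, 24->9, 25->10, 26->11, 29->12, 30->13.5, 30->13.5
Step 2: Rank sum for X: R1 = 1 + 2 + 5.5 + 7 + 8 + 9 + 13.5 = 46.
Step 3: U_X = R1 - n1(n1+1)/2 = 46 - 7*8/2 = 46 - 28 = 18.
       U_Y = n1*n2 - U_X = 49 - 18 = 31.
Step 4: Ties are present, so use the tie-corrected normal approximation (with continuity correction) for the p-value.
Step 5: p-value = 0.442284; compare to alpha = 0.1. fail to reject H0.

U_X = 18, p = 0.442284, fail to reject H0 at alpha = 0.1.


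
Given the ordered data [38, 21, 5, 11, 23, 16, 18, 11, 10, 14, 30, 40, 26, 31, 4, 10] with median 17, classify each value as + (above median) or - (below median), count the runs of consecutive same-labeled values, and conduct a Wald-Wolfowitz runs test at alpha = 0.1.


Step 1: Compute median = 17; label A = above, B = below.
Labels in order: AABBABABBBAAAABB  (n_A = 8, n_B = 8)
Step 2: Count runs R = 8.
Step 3: Under H0 (random ordering), E[R] = 2*n_A*n_B/(n_A+n_B) + 1 = 2*8*8/16 + 1 = 9.0000.
        Var[R] = 2*n_A*n_B*(2*n_A*n_B - n_A - n_B) / ((n_A+n_B)^2 * (n_A+n_B-1)) = 14336/3840 = 3.7333.
        SD[R] = 1.9322.
Step 4: Continuity-corrected z = (R + 0.5 - E[R]) / SD[R] = (8 + 0.5 - 9.0000) / 1.9322 = -0.2588.
Step 5: Two-sided p-value via normal approximation = 2*(1 - Phi(|z|)) = 0.795809.
Step 6: alpha = 0.1. fail to reject H0.

R = 8, z = -0.2588, p = 0.795809, fail to reject H0.


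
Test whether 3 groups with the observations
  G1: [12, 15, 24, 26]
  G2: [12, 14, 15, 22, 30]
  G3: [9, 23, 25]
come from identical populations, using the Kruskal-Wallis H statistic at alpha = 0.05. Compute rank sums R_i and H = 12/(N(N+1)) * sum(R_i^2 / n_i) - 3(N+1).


Step 1: Combine all N = 12 observations and assign midranks.
sorted (value, group, rank): (9,G3,1), (12,G1,2.5), (12,G2,2.5), (14,G2,4), (15,G1,5.5), (15,G2,5.5), (22,G2,7), (23,G3,8), (24,G1,9), (25,G3,10), (26,G1,11), (30,G2,12)
Step 2: Sum ranks within each group.
R_1 = 28 (n_1 = 4)
R_2 = 31 (n_2 = 5)
R_3 = 19 (n_3 = 3)
Step 3: H = 12/(N(N+1)) * sum(R_i^2/n_i) - 3(N+1)
     = 12/(12*13) * (28^2/4 + 31^2/5 + 19^2/3) - 3*13
     = 0.076923 * 508.533 - 39
     = 0.117949.
Step 4: Ties present; correction factor C = 1 - 12/(12^3 - 12) = 0.993007. Corrected H = 0.117949 / 0.993007 = 0.118779.
Step 5: Under H0, H ~ chi^2(2); p-value = 0.942339.
Step 6: alpha = 0.05. fail to reject H0.

H = 0.1188, df = 2, p = 0.942339, fail to reject H0.


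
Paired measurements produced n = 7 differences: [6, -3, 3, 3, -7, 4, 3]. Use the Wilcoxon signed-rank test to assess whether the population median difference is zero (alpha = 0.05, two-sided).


Step 1: Drop any zero differences (none here) and take |d_i|.
|d| = [6, 3, 3, 3, 7, 4, 3]
Step 2: Midrank |d_i| (ties get averaged ranks).
ranks: |6|->6, |3|->2.5, |3|->2.5, |3|->2.5, |7|->7, |4|->5, |3|->2.5
Step 3: Attach original signs; sum ranks with positive sign and with negative sign.
W+ = 6 + 2.5 + 2.5 + 5 + 2.5 = 18.5
W- = 2.5 + 7 = 9.5
(Check: W+ + W- = 28 should equal n(n+1)/2 = 28.)
Step 4: Test statistic W = min(W+, W-) = 9.5.
Step 5: Ties in |d|, so use the tie-corrected normal approximation.
        E[W] = n(n+1)/4 = 7*8/4 = 14.
        Tie groups: |d|=3 (t=4); sum(t^3 - t) = 60.
        Var[W] = n(n+1)(2n+1)/24 - sum(t^3-t)/48 = 840/24 - 60/48 = 33.75.
        z = (W - E[W]) / sqrt(Var[W]) = (9.5 - 14) / 5.8095 = -0.7746.
        Two-sided p = 2*Phi(z) = 0.438578.
Step 6: alpha = 0.05. fail to reject H0.

W+ = 18.5, W- = 9.5, W = min = 9.5, p = 0.438578, fail to reject H0.


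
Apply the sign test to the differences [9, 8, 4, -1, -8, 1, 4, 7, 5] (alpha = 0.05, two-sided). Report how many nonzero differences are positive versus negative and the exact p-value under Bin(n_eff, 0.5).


Step 1: Discard zero differences. Original n = 9; n_eff = number of nonzero differences = 9.
Nonzero differences (with sign): +9, +8, +4, -1, -8, +1, +4, +7, +5
Step 2: Count signs: positive = 7, negative = 2.
Step 3: Under H0: P(positive) = 0.5, so the number of positives S ~ Bin(9, 0.5).
Step 4: Two-sided exact p-value = sum of Bin(9,0.5) probabilities at or below the observed probability = 0.179688.
Step 5: alpha = 0.05. fail to reject H0.

n_eff = 9, pos = 7, neg = 2, p = 0.179688, fail to reject H0.


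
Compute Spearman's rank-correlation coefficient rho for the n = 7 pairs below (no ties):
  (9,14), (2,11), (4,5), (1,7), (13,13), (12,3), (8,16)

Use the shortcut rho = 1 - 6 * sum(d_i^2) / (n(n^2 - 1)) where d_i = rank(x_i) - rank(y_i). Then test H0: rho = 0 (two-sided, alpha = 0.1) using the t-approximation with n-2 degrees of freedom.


Step 1: Rank x and y separately (midranks; no ties here).
rank(x): 9->5, 2->2, 4->3, 1->1, 13->7, 12->6, 8->4
rank(y): 14->6, 11->4, 5->2, 7->3, 13->5, 3->1, 16->7
Step 2: d_i = R_x(i) - R_y(i); compute d_i^2.
  (5-6)^2=1, (2-4)^2=4, (3-2)^2=1, (1-3)^2=4, (7-5)^2=4, (6-1)^2=25, (4-7)^2=9
sum(d^2) = 48.
Step 3: rho = 1 - 6*48 / (7*(7^2 - 1)) = 1 - 288/336 = 0.142857.
Step 4: Under H0, t = rho * sqrt((n-2)/(1-rho^2)) = 0.3227 ~ t(5).
Step 5: Two-sided p-value from the t-distribution with 5 df = 0.759945.
Step 6: alpha = 0.1. fail to reject H0.

rho = 0.1429, p = 0.759945, fail to reject H0 at alpha = 0.1.


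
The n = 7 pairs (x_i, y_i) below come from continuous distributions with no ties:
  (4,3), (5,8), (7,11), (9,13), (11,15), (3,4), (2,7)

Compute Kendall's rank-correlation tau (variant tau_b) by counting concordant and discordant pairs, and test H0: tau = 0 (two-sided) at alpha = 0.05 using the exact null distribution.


Step 1: Enumerate the 21 unordered pairs (i,j) with i<j and classify each by sign(x_j-x_i) * sign(y_j-y_i).
  (1,2):dx=+1,dy=+5->C; (1,3):dx=+3,dy=+8->C; (1,4):dx=+5,dy=+10->C; (1,5):dx=+7,dy=+12->C
  (1,6):dx=-1,dy=+1->D; (1,7):dx=-2,dy=+4->D; (2,3):dx=+2,dy=+3->C; (2,4):dx=+4,dy=+5->C
  (2,5):dx=+6,dy=+7->C; (2,6):dx=-2,dy=-4->C; (2,7):dx=-3,dy=-1->C; (3,4):dx=+2,dy=+2->C
  (3,5):dx=+4,dy=+4->C; (3,6):dx=-4,dy=-7->C; (3,7):dx=-5,dy=-4->C; (4,5):dx=+2,dy=+2->C
  (4,6):dx=-6,dy=-9->C; (4,7):dx=-7,dy=-6->C; (5,6):dx=-8,dy=-11->C; (5,7):dx=-9,dy=-8->C
  (6,7):dx=-1,dy=+3->D
Step 2: C = 18, D = 3, total pairs = 21.
Step 3: tau = (C - D)/(n(n-1)/2) = (18 - 3)/21 = 0.714286.
Step 4: Exact two-sided p-value (enumerate n! = 5040 permutations of y under H0): p = 0.030159.
Step 5: alpha = 0.05. reject H0.

tau_b = 0.7143 (C=18, D=3), p = 0.030159, reject H0.


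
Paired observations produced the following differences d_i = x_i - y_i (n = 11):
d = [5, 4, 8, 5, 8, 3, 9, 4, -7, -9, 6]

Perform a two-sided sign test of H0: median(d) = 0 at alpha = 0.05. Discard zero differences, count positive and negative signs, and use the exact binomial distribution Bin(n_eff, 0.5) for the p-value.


Step 1: Discard zero differences. Original n = 11; n_eff = number of nonzero differences = 11.
Nonzero differences (with sign): +5, +4, +8, +5, +8, +3, +9, +4, -7, -9, +6
Step 2: Count signs: positive = 9, negative = 2.
Step 3: Under H0: P(positive) = 0.5, so the number of positives S ~ Bin(11, 0.5).
Step 4: Two-sided exact p-value = sum of Bin(11,0.5) probabilities at or below the observed probability = 0.065430.
Step 5: alpha = 0.05. fail to reject H0.

n_eff = 11, pos = 9, neg = 2, p = 0.065430, fail to reject H0.


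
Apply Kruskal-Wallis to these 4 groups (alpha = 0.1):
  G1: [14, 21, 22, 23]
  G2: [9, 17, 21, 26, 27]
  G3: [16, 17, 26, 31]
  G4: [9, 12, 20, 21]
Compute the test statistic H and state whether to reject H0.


Step 1: Combine all N = 17 observations and assign midranks.
sorted (value, group, rank): (9,G2,1.5), (9,G4,1.5), (12,G4,3), (14,G1,4), (16,G3,5), (17,G2,6.5), (17,G3,6.5), (20,G4,8), (21,G1,10), (21,G2,10), (21,G4,10), (22,G1,12), (23,G1,13), (26,G2,14.5), (26,G3,14.5), (27,G2,16), (31,G3,17)
Step 2: Sum ranks within each group.
R_1 = 39 (n_1 = 4)
R_2 = 48.5 (n_2 = 5)
R_3 = 43 (n_3 = 4)
R_4 = 22.5 (n_4 = 4)
Step 3: H = 12/(N(N+1)) * sum(R_i^2/n_i) - 3(N+1)
     = 12/(17*18) * (39^2/4 + 48.5^2/5 + 43^2/4 + 22.5^2/4) - 3*18
     = 0.039216 * 1439.51 - 54
     = 2.451471.
Step 4: Ties present; correction factor C = 1 - 42/(17^3 - 17) = 0.991422. Corrected H = 2.451471 / 0.991422 = 2.472682.
Step 5: Under H0, H ~ chi^2(3); p-value = 0.480248.
Step 6: alpha = 0.1. fail to reject H0.

H = 2.4727, df = 3, p = 0.480248, fail to reject H0.


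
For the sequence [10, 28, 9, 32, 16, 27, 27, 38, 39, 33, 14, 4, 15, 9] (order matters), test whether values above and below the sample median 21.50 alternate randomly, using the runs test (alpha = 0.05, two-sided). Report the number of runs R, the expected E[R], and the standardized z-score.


Step 1: Compute median = 21.50; label A = above, B = below.
Labels in order: BABABAAAAABBBB  (n_A = 7, n_B = 7)
Step 2: Count runs R = 7.
Step 3: Under H0 (random ordering), E[R] = 2*n_A*n_B/(n_A+n_B) + 1 = 2*7*7/14 + 1 = 8.0000.
        Var[R] = 2*n_A*n_B*(2*n_A*n_B - n_A - n_B) / ((n_A+n_B)^2 * (n_A+n_B-1)) = 8232/2548 = 3.2308.
        SD[R] = 1.7974.
Step 4: Continuity-corrected z = (R + 0.5 - E[R]) / SD[R] = (7 + 0.5 - 8.0000) / 1.7974 = -0.2782.
Step 5: Two-sided p-value via normal approximation = 2*(1 - Phi(|z|)) = 0.780879.
Step 6: alpha = 0.05. fail to reject H0.

R = 7, z = -0.2782, p = 0.780879, fail to reject H0.


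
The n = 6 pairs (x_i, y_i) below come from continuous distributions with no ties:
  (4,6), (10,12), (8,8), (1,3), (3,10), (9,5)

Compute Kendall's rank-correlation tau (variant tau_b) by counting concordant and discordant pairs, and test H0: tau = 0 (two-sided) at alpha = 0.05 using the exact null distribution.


Step 1: Enumerate the 15 unordered pairs (i,j) with i<j and classify each by sign(x_j-x_i) * sign(y_j-y_i).
  (1,2):dx=+6,dy=+6->C; (1,3):dx=+4,dy=+2->C; (1,4):dx=-3,dy=-3->C; (1,5):dx=-1,dy=+4->D
  (1,6):dx=+5,dy=-1->D; (2,3):dx=-2,dy=-4->C; (2,4):dx=-9,dy=-9->C; (2,5):dx=-7,dy=-2->C
  (2,6):dx=-1,dy=-7->C; (3,4):dx=-7,dy=-5->C; (3,5):dx=-5,dy=+2->D; (3,6):dx=+1,dy=-3->D
  (4,5):dx=+2,dy=+7->C; (4,6):dx=+8,dy=+2->C; (5,6):dx=+6,dy=-5->D
Step 2: C = 10, D = 5, total pairs = 15.
Step 3: tau = (C - D)/(n(n-1)/2) = (10 - 5)/15 = 0.333333.
Step 4: Exact two-sided p-value (enumerate n! = 720 permutations of y under H0): p = 0.469444.
Step 5: alpha = 0.05. fail to reject H0.

tau_b = 0.3333 (C=10, D=5), p = 0.469444, fail to reject H0.


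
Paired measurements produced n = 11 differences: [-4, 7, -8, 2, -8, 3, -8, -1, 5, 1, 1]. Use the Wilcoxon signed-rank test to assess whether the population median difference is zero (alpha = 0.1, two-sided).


Step 1: Drop any zero differences (none here) and take |d_i|.
|d| = [4, 7, 8, 2, 8, 3, 8, 1, 5, 1, 1]
Step 2: Midrank |d_i| (ties get averaged ranks).
ranks: |4|->6, |7|->8, |8|->10, |2|->4, |8|->10, |3|->5, |8|->10, |1|->2, |5|->7, |1|->2, |1|->2
Step 3: Attach original signs; sum ranks with positive sign and with negative sign.
W+ = 8 + 4 + 5 + 7 + 2 + 2 = 28
W- = 6 + 10 + 10 + 10 + 2 = 38
(Check: W+ + W- = 66 should equal n(n+1)/2 = 66.)
Step 4: Test statistic W = min(W+, W-) = 28.
Step 5: Ties in |d|, so use the tie-corrected normal approximation.
        E[W] = n(n+1)/4 = 11*12/4 = 33.
        Tie groups: |d|=1 (t=3), |d|=8 (t=3); sum(t^3 - t) = 48.
        Var[W] = n(n+1)(2n+1)/24 - sum(t^3-t)/48 = 3036/24 - 48/48 = 125.5.
        z = (W - E[W]) / sqrt(Var[W]) = (28 - 33) / 11.2027 = -0.4463.
        Two-sided p = 2*Phi(z) = 0.655365.
Step 6: alpha = 0.1. fail to reject H0.

W+ = 28, W- = 38, W = min = 28, p = 0.655365, fail to reject H0.


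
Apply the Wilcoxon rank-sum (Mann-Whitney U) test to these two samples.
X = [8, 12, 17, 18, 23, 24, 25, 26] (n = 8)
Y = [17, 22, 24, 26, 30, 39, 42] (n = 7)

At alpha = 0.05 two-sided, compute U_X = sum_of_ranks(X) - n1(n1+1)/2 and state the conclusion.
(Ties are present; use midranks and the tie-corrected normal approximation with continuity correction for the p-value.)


Step 1: Combine and sort all 15 observations; assign midranks.
sorted (value, group): (8,X), (12,X), (17,X), (17,Y), (18,X), (22,Y), (23,X), (24,X), (24,Y), (25,X), (26,X), (26,Y), (30,Y), (39,Y), (42,Y)
ranks: 8->1, 12->2, 17->3.5, 17->3.5, 18->5, 22->6, 23->7, 24->8.5, 24->8.5, 25->10, 26->11.5, 26->11.5, 30->13, 39->14, 42->15
Step 2: Rank sum for X: R1 = 1 + 2 + 3.5 + 5 + 7 + 8.5 + 10 + 11.5 = 48.5.
Step 3: U_X = R1 - n1(n1+1)/2 = 48.5 - 8*9/2 = 48.5 - 36 = 12.5.
       U_Y = n1*n2 - U_X = 56 - 12.5 = 43.5.
Step 4: Ties are present, so use the tie-corrected normal approximation (with continuity correction) for the p-value.
Step 5: p-value = 0.081757; compare to alpha = 0.05. fail to reject H0.

U_X = 12.5, p = 0.081757, fail to reject H0 at alpha = 0.05.


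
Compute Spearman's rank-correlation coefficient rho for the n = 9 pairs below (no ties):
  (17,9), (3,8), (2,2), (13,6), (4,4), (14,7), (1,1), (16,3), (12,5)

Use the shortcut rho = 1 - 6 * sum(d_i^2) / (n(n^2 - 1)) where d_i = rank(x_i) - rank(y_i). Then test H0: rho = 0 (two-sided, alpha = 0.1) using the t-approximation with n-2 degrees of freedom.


Step 1: Rank x and y separately (midranks; no ties here).
rank(x): 17->9, 3->3, 2->2, 13->6, 4->4, 14->7, 1->1, 16->8, 12->5
rank(y): 9->9, 8->8, 2->2, 6->6, 4->4, 7->7, 1->1, 3->3, 5->5
Step 2: d_i = R_x(i) - R_y(i); compute d_i^2.
  (9-9)^2=0, (3-8)^2=25, (2-2)^2=0, (6-6)^2=0, (4-4)^2=0, (7-7)^2=0, (1-1)^2=0, (8-3)^2=25, (5-5)^2=0
sum(d^2) = 50.
Step 3: rho = 1 - 6*50 / (9*(9^2 - 1)) = 1 - 300/720 = 0.583333.
Step 4: Under H0, t = rho * sqrt((n-2)/(1-rho^2)) = 1.9001 ~ t(7).
Step 5: Two-sided p-value from the t-distribution with 7 df = 0.099186.
Step 6: alpha = 0.1. reject H0.

rho = 0.5833, p = 0.099186, reject H0 at alpha = 0.1.
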